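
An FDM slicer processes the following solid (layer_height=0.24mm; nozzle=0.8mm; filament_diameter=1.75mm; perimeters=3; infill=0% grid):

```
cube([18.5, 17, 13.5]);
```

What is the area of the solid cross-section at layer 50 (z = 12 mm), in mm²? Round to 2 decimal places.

314.50 mm²

At z = 12 mm: the cube (footprint 18.5×17) is included at this height (area 314.50 mm²). Overall, the cross-section is a single solid region. Net area = 314.50 mm².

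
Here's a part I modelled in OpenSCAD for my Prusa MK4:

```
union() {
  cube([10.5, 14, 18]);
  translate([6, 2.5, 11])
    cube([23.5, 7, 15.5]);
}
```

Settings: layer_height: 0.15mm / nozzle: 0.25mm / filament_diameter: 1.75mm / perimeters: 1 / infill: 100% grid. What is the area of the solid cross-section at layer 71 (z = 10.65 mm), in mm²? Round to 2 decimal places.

At z = 10.65 mm: the 10.5×14 cube contributes its full rectangle (area 147.00 mm²); the cube at (6, 2.5) is not intersected at this z (z outside [11, 26.5]); Merging all regions: only the 10.5×14 cube is present, so the union is just that shape — area = 147.00 mm². Overall, the cross-section is a single solid region. Net area = 147.00 mm².

147.00 mm²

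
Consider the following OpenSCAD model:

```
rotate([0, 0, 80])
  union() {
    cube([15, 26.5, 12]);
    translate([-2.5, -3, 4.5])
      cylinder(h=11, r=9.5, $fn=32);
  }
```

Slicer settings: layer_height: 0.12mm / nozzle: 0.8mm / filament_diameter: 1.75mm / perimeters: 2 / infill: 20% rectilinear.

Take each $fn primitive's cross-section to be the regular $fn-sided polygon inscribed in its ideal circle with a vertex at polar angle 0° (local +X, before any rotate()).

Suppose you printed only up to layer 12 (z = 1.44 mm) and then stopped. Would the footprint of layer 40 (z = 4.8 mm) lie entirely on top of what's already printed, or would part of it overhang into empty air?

part overhangs

Compare the two slices. At z = 1.44: the cube (footprint 15×26.5) is included at this height (area 397.50 mm²); the cylinder at (-2.5, -3) is not intersected at this z (z outside [4.5, 15.5]); Taking the union: only the 15×26.5 cube is present, so the union is just that shape — area = 397.50 mm²; (rotated 80° about Z; rotation is an isometry so areas/perimeters/island counts are preserved). At z = 4.8: the 15×26.5 cube contributes its full rectangle (area 397.50 mm²); the r=9.5 cylinder at (-2.5, -3) gives a regular 32-gon of circumradius 9.5 (constant along its height) (area = (32/2)·9.500²·sin(360°/32) = 281.71 mm²); Taking the union: the regions partially overlap — summed areas 679.21 mm² minus the doubly-counted overlap 26.61 mm² gives 652.60 mm² — area = 652.60 mm²; (whole slice rotated 80° about Z — lengths, areas and connectivity unchanged). Checking containment: at z = 4.8 the cross-section extends beyond the z = 1.44 cross-section by about 255.10 mm².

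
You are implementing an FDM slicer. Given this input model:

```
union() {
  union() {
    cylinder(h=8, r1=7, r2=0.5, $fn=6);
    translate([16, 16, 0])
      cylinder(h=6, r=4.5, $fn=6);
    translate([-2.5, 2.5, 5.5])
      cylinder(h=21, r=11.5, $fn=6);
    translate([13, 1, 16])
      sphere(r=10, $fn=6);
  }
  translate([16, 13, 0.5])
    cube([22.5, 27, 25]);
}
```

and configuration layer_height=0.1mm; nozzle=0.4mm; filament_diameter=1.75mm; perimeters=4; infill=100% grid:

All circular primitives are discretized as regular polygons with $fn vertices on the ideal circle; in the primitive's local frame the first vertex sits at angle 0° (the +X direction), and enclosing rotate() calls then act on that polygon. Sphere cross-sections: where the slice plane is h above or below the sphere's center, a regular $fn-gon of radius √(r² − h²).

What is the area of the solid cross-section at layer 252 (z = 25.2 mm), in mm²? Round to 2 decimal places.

991.00 mm²

At z = 25.2 mm: the cone does not reach this height (z outside [0, 8]); the cylinder at (16, 16) is not intersected at this z (z outside [0, 6]); the r=11.5 cylinder at (-2.5, 2.5) gives a regular 6-gon of circumradius 11.5 (constant along its height) (area = (6/2)·11.500²·sin(360°/6) = 343.60 mm²); the sphere at (13, 1): section is a regular 6-gon, circumradius = √(r²−h²) = √(10²−9.2²) = 3.919 (area = (6/2)·3.919²·sin(360°/6) = 39.91 mm²); Taking the union: the 2 present regions are separate (no shared area or edge), so areas and boundary lengths simply add and each stays a separate island — area = 383.50 mm²; the cube at (16, 13) is present — its section is the full 22.5×27 rectangle (area 607.50 mm²); Merging all regions: the 2 present regions are separate (no shared area or edge), so areas and boundary lengths simply add and each stays a separate island — area = 991.00 mm². Overall, the cross-section has 3 separate islands. Net area = 991.00 mm².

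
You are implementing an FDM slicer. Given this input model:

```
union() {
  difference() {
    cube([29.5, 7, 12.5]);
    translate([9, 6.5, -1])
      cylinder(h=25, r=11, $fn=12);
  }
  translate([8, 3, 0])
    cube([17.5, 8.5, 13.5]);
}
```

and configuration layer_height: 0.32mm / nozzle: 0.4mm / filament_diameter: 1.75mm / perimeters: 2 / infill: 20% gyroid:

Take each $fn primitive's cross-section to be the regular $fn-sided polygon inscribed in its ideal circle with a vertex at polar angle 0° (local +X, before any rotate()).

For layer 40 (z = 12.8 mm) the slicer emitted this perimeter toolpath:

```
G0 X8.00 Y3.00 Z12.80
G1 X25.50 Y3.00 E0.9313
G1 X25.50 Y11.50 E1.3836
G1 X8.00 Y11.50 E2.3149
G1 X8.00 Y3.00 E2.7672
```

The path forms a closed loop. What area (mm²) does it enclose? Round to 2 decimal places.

Apply the shoelace formula to the sequence of (X, Y) vertices; enclosed area = 148.75 mm².

148.75 mm²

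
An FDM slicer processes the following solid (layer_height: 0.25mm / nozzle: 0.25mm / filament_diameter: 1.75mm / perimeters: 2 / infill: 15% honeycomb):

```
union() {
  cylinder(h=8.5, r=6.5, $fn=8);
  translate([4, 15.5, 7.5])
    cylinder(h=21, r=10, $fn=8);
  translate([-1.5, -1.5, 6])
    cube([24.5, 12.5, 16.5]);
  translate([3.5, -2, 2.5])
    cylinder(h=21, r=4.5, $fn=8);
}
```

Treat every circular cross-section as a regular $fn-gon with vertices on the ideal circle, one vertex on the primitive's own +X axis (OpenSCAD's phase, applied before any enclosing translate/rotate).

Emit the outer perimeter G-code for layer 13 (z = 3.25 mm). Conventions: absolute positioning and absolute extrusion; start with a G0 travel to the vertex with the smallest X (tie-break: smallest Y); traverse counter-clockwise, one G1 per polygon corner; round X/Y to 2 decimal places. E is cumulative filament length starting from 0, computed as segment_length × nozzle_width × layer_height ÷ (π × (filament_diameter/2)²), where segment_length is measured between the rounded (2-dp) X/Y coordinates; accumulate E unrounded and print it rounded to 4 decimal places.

At z = 3.25 mm: the cylinder: section is a regular 8-gon, circumradius r=6.5; the cylinder at (4, 15.5) is absent (z outside [7.5, 28.5]); the cube at (-1.5, -1.5) is absent (z outside [6, 22.5]); the r=4.5 cylinder at (3.5, -2) gives a regular 8-gon of circumradius 4.5 (constant along its height); Merging all regions: the regions partially overlap (shared area 42.27 mm²), so overlapping operands fuse into one piece — 1 connected region. The outline is a single polygon with 12 vertices. Extrusion per mm of travel: 0.25 × 0.25 / (π × 0.875²) = 0.025984. Accumulating E over each segment gives final E = 1.1228.

G0 X-6.50 Y0.00 Z3.25
G1 X-4.60 Y-4.60 E0.1293
G1 X0.00 Y-6.50 E0.2586
G1 X1.75 Y-5.78 E0.3078
G1 X3.50 Y-6.50 E0.3570
G1 X6.68 Y-5.18 E0.4465
G1 X8.00 Y-2.00 E0.5359
G1 X6.68 Y1.18 E0.6254
G1 X5.87 Y1.52 E0.6482
G1 X4.60 Y4.60 E0.7348
G1 X0.00 Y6.50 E0.8641
G1 X-4.60 Y4.60 E0.9934
G1 X-6.50 Y0.00 E1.1228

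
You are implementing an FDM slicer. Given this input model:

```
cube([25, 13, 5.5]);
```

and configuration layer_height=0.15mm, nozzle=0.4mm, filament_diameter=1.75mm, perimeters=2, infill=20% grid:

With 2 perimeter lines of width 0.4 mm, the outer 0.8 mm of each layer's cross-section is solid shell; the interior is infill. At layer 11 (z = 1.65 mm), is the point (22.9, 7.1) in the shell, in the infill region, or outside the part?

infill

At z = 1.65 mm: the 25×13 cube contributes its full rectangle. Overall, the cross-section is a single solid region. The nearest boundary edge runs (25.00, 0.00)→(25.00, 13.00); distance from the point to it = 2.10 mm. The point is inside the cross-section and 2.10 mm from the nearest boundary — more than the 0.8 mm shell width (2 × 0.4), so it's in the infill interior.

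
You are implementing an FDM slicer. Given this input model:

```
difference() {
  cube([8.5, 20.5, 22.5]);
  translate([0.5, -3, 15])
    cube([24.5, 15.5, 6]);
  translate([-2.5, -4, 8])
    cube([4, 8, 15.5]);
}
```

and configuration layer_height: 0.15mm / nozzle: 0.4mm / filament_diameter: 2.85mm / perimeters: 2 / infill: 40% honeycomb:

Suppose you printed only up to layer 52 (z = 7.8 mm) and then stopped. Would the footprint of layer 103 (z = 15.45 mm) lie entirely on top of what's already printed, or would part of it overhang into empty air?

Compare the two slices. At z = 7.8: the cube (footprint 8.5×20.5) is included at this height (area 174.25 mm²); the cube at (0.5, -3) is absent (z outside [15, 21]); the cube at (-2.5, -4) is absent (z outside [8, 23.5]); After the difference (first − rest): none of the subtracted shapes is present at this height, so the 8.5×20.5 cube is unchanged — area = 174.25 mm². At z = 15.45: the 8.5×20.5 cube contributes its full rectangle (area 174.25 mm²); the cube at (0.5, -3) is present — its section is the full 24.5×15.5 rectangle (area 379.75 mm²); the 4×8 cube at (-2.5, -4) contributes its full rectangle (area 32.00 mm²); Subtracting the remaining from the first: starting from the 8.5×20.5 cube (174.25 mm²), the 24.5×15.5 cube at (0.5, -3) partially overlaps it — only the 100.00 mm² overlap (of its 379.75 mm²) is removed, clipping the outline; the 4×8 cube at (-2.5, -4) partially overlaps it — only the 2.00 mm² overlap (of its 32.00 mm²) is removed, clipping the outline — area = 72.25 mm². Checking containment: the cross-section at z = 15.45 is a subset of the cross-section at z = 7.8.

entirely on top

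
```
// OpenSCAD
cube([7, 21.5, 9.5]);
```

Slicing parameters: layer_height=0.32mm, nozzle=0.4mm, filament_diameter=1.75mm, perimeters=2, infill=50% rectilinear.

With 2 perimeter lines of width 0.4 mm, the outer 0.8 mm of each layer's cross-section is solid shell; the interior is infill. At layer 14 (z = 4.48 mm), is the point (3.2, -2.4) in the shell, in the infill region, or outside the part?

At z = 4.48 mm: the cube is present — its section is the full 7×21.5 rectangle. Overall, the cross-section is a single solid region. The nearest boundary edge runs (0.00, 0.00)→(7.00, 0.00); distance from the point to it = 2.40 mm. The point is not inside any of the regions above, so it lies outside the cross-section (2.40 mm from the nearest boundary).

outside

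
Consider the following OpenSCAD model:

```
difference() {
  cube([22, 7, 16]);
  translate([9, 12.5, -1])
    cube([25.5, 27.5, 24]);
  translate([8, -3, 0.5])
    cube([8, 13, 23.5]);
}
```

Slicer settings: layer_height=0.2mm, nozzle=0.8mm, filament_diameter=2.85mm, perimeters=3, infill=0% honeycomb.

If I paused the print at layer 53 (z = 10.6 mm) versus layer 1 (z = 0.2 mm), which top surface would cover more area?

layer 1 (z = 0.2 mm)

Layer 53 (z = 10.6): the cube (footprint 22×7) is included at this height (area 154.00 mm²); the cube at (9, 12.5) is present — its section is the full 25.5×27.5 rectangle (area 701.25 mm²); the cube at (8, -3) is present — its section is the full 8×13 rectangle (area 104.00 mm²); After the difference (first − rest): starting from the 22×7 cube (154.00 mm²), the 25.5×27.5 cube at (9, 12.5) misses the remaining region (no effect); the 8×13 cube at (8, -3) partially overlaps it — only the 56.00 mm² overlap (of its 104.00 mm²) is removed, clipping the outline — area = 98.00 mm². So its area = 98.00 mm². Layer 1 (z = 0.2): the cube is present — its section is the full 22×7 rectangle (area 154.00 mm²); the cube at (9, 12.5) is present — its section is the full 25.5×27.5 rectangle (area 701.25 mm²); the cube at (8, -3) is absent (z outside [0.5, 24]); Taking the first minus the rest: starting from the 22×7 cube (154.00 mm²), the 25.5×27.5 cube at (9, 12.5) misses the remaining region (no effect) — area = 154.00 mm². So its area = 154.00 mm². Layer 1 is larger (154.00 vs 98.00 mm²).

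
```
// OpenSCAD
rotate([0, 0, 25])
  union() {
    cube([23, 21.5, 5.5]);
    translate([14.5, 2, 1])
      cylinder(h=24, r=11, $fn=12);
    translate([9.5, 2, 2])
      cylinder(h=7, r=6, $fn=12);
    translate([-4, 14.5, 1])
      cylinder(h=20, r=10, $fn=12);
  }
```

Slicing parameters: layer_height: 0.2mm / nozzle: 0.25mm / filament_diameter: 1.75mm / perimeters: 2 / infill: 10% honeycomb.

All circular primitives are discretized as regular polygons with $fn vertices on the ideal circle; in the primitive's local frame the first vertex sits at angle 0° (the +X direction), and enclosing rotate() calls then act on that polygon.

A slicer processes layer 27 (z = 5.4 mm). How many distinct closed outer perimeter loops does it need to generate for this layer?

1

At z = 5.4 mm: the cube is present — its section is the full 23×21.5 rectangle; the cylinder at (14.5, 2): section is a regular 12-gon, circumradius r=11; the r=6 cylinder at (9.5, 2) gives a regular 12-gon of circumradius 6 (constant along its height); the cylinder at (-4, 14.5): section is a regular 12-gon, circumradius r=10; Taking the union: the regions partially overlap (shared area 388.85 mm²), so overlapping operands fuse into one piece — 1 connected region; (rotated 25° about Z; rotation is an isometry so areas/perimeters/island counts are preserved). The result has 1 disconnected region.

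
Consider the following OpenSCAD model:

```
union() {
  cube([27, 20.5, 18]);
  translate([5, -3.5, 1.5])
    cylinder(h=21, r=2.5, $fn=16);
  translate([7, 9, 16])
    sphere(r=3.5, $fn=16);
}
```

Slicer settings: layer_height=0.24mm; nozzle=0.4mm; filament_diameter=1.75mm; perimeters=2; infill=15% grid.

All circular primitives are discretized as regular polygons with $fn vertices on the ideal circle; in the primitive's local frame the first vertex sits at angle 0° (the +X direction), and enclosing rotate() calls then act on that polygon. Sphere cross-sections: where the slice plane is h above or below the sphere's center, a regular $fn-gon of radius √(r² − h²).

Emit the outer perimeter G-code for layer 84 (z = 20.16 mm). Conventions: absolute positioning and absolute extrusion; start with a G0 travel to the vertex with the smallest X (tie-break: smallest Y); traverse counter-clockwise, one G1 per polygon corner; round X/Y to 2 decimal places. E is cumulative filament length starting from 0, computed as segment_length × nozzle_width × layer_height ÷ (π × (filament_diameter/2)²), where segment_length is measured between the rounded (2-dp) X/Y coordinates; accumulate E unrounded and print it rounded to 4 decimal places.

At z = 20.16 mm: the cube is absent (z outside [0, 18]); the r=2.5 cylinder at (5, -3.5) contributes a regular 16-gon of circumradius 2.5; the sphere at (7, 9) does not reach this height (|z−center|=4.160 > r=3.5); Combining (union): only the r=2.5 cylinder at (5, -3.5) is present, so the union is just that shape — 1 connected region. The outline is a single polygon with 16 vertices. Extrusion per mm of travel: 0.4 × 0.24 / (π × 0.875²) = 0.039912. Accumulating E over each segment gives final E = 0.6233.

G0 X2.50 Y-3.50 Z20.16
G1 X2.69 Y-4.46 E0.0391
G1 X3.23 Y-5.27 E0.0779
G1 X4.04 Y-5.81 E0.1168
G1 X5.00 Y-6.00 E0.1558
G1 X5.96 Y-5.81 E0.1949
G1 X6.77 Y-5.27 E0.2337
G1 X7.31 Y-4.46 E0.2726
G1 X7.50 Y-3.50 E0.3117
G1 X7.31 Y-2.54 E0.3507
G1 X6.77 Y-1.73 E0.3896
G1 X5.96 Y-1.19 E0.4284
G1 X5.00 Y-1.00 E0.4675
G1 X4.04 Y-1.19 E0.5065
G1 X3.23 Y-1.73 E0.5454
G1 X2.69 Y-2.54 E0.5842
G1 X2.50 Y-3.50 E0.6233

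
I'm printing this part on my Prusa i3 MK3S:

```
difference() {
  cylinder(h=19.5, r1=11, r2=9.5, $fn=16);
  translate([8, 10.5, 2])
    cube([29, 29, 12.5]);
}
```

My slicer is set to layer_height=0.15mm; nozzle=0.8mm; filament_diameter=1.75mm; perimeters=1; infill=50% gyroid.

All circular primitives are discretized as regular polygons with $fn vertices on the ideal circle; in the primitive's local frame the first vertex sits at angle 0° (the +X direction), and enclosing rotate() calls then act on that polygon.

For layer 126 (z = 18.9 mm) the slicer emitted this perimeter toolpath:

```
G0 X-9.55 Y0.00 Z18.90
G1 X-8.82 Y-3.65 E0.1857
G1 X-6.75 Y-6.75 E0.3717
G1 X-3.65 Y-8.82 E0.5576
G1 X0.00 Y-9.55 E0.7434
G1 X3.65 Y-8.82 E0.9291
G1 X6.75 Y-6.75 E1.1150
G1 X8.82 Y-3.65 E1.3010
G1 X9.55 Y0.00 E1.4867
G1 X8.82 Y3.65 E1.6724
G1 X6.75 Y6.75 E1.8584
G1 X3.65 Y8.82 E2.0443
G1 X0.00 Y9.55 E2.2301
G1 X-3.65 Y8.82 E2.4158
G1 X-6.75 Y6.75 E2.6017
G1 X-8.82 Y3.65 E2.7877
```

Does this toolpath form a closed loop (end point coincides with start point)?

no

Start point (G0): (-9.55, 0.00). End point (last G1): the path does not return to the start — open.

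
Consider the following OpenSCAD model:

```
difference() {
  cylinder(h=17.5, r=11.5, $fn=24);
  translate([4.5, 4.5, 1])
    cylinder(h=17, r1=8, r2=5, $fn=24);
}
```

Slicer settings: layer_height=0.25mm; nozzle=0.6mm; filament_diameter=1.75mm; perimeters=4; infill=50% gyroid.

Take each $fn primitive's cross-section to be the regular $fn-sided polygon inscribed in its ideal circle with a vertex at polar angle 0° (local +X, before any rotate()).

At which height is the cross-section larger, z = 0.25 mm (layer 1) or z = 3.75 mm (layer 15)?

Layer 1 (z = 0.25): the r=11.5 cylinder gives a regular 24-gon of circumradius 11.5 (constant along its height) (area = (24/2)·11.500²·sin(360°/24) = 410.75 mm²); the cone at (4.5, 4.5) is absent (z outside [1, 18]); Taking the first minus the rest: none of the subtracted shapes is present at this height, so the r=11.5 cylinder is unchanged — area = 410.75 mm². So its area = 410.75 mm². Layer 15 (z = 3.75): the r=11.5 cylinder contributes a regular 24-gon of circumradius 11.5 (area = (24/2)·11.500²·sin(360°/24) = 410.75 mm²); the cone at (4.5, 4.5) contributes a regular 24-gon of circumradius 7.515 (interpolated between r1=8 and r2=5 at t=0.162) (area = (24/2)·7.515²·sin(360°/24) = 175.39 mm²); Taking the first minus the rest: starting from the r=11.5 cylinder (410.75 mm²), the cone at (4.5, 4.5) partially overlaps it — only the 149.68 mm² overlap (of its 175.39 mm²) is removed, clipping the outline — area = 261.06 mm². So its area = 261.06 mm². Layer 1 is larger (410.75 vs 261.06 mm²).

layer 1 (z = 0.25 mm)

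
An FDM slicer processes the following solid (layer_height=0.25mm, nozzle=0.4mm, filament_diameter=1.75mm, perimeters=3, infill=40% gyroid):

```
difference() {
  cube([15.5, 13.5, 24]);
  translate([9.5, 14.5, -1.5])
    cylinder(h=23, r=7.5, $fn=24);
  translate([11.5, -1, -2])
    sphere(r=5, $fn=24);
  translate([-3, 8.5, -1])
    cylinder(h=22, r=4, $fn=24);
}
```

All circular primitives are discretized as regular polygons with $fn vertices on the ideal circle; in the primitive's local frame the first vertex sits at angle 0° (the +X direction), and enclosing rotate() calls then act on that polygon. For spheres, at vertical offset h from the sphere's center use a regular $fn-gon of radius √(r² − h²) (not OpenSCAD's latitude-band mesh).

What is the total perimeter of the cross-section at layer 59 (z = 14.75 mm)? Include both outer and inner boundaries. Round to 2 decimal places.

At z = 14.75 mm: the cube is present — its section is the full 15.5×13.5 rectangle (perimeter 58.00 mm); the cylinder at (9.5, 14.5): section is a regular 24-gon, circumradius r=7.5 (perimeter = 2·24·7.500·sin(180°/24) = 46.99 mm); the sphere at (11.5, -1) is absent (|z−center|=16.750 > r=5); the r=4 cylinder at (-3, 8.5) gives a regular 24-gon of circumradius 4 (constant along its height) (perimeter = 2·24·4.000·sin(180°/24) = 25.06 mm); After the difference (first − rest): starting from the 15.5×13.5 cube, the r=7.5 cylinder at (9.5, 14.5) partially overlaps it — only the 69.52 mm² overlap (of its 174.70 mm²) is removed, clipping the outline; the r=4 cylinder at (-3, 8.5) partially overlaps it — only the 3.49 mm² overlap (of its 49.69 mm²) is removed, clipping the outline — boundary = 59.49 mm. Overall, the cross-section is a single solid region. Total boundary length (outer) = 59.49 mm.

59.49 mm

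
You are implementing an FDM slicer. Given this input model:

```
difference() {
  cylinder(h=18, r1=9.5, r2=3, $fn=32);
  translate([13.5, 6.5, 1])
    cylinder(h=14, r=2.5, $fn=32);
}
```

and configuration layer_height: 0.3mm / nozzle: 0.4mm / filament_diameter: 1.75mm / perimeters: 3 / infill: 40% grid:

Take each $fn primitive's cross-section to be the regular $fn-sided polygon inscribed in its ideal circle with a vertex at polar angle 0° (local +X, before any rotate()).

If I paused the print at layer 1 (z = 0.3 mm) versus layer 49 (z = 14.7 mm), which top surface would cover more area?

Layer 1 (z = 0.3): the cone (r1=9.5→r2=3) has section circumradius 9.392 here — a regular 32-gon (area = (32/2)·9.392²·sin(360°/32) = 275.32 mm²); the cylinder at (13.5, 6.5) is absent (z outside [1, 15]); Taking the first minus the rest: none of the subtracted shapes is present at this height, so the cone is unchanged — area = 275.32 mm². So its area = 275.32 mm². Layer 49 (z = 14.7): the cone (r1=9.5→r2=3) has section circumradius 4.192 here — a regular 32-gon (area = (32/2)·4.192²·sin(360°/32) = 54.84 mm²); the r=2.5 cylinder at (13.5, 6.5) gives a regular 32-gon of circumradius 2.5 (constant along its height) (area = (32/2)·2.500²·sin(360°/32) = 19.51 mm²); After the difference (first − rest): starting from the cone (54.84 mm²), the r=2.5 cylinder at (13.5, 6.5) misses the remaining region (no effect) — area = 54.84 mm². So its area = 54.84 mm². Layer 1 is larger (275.32 vs 54.84 mm²).

layer 1 (z = 0.3 mm)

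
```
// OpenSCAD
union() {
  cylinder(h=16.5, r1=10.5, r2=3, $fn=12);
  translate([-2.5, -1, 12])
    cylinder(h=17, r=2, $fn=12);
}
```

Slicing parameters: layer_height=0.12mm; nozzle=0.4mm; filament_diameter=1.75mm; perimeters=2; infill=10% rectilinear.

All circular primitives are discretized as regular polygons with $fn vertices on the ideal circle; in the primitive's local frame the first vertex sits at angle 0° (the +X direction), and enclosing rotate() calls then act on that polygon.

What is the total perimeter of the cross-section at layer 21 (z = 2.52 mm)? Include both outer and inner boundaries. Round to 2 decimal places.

At z = 2.52 mm: the cone (r1=10.5→r2=3) has section circumradius 9.355 here — a regular 12-gon (perimeter = 2·12·9.355·sin(180°/12) = 58.11 mm); the cylinder at (-2.5, -1) is not intersected at this z (z outside [12, 29]); Combining (union): only the cone is present, so the union is just that shape — boundary = 58.11 mm. Overall, the cross-section is a single solid region. Total boundary length (outer) = 58.11 mm.

58.11 mm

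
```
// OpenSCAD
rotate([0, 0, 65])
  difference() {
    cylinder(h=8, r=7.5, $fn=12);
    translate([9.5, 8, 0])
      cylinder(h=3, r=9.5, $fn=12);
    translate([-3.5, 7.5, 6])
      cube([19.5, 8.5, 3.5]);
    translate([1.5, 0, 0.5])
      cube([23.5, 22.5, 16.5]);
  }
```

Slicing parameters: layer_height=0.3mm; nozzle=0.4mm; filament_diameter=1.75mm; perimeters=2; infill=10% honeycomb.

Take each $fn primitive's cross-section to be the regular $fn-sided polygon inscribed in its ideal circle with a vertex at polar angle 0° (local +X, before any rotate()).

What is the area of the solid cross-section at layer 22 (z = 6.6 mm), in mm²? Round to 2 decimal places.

At z = 6.6 mm: the r=7.5 cylinder contributes a regular 12-gon of circumradius 7.5 (area = (12/2)·7.500²·sin(360°/12) = 168.75 mm²); the cylinder at (9.5, 8) is not intersected at this z (z outside [0, 3]); the cube at (-3.5, 7.5) (footprint 19.5×8.5) is included at this height (area 165.75 mm²); the 23.5×22.5 cube at (1.5, 0) contributes its full rectangle (area 528.75 mm²); After the difference (first − rest): starting from the r=7.5 cylinder (168.75 mm²), the 19.5×8.5 cube at (-3.5, 7.5) misses the remaining region (no effect); the 23.5×22.5 cube at (1.5, 0) partially overlaps it — only the 31.24 mm² overlap (of its 528.75 mm²) is removed, clipping the outline — area = 137.51 mm²; (rotated 65° about Z; rotation is an isometry so areas/perimeters/island counts are preserved). Overall, the cross-section is a single solid region. Net area = 137.51 mm².

137.51 mm²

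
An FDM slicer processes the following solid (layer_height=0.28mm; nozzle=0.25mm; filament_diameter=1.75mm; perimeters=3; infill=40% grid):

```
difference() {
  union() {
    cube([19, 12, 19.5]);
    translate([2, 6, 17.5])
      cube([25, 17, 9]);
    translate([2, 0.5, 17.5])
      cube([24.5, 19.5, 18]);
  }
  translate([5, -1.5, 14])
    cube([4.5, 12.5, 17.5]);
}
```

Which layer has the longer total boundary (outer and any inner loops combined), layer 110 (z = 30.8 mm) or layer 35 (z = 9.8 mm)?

Layer 110 (z = 30.8): the cube is not intersected at this z (z outside [0, 19.5]); the cube at (2, 6) is not intersected at this z (z outside [17.5, 26.5]); the 24.5×19.5 cube at (2, 0.5) contributes its full rectangle (perimeter 88.00 mm); Combining (union): only the 24.5×19.5 cube at (2, 0.5) is present, so the union is just that shape — boundary = 88.00 mm; the cube at (5, -1.5) is present — its section is the full 4.5×12.5 rectangle (perimeter 34.00 mm); Taking the first minus the rest: starting from the result so far, the 4.5×12.5 cube at (5, -1.5) partially overlaps it — only the 47.25 mm² overlap (of its 56.25 mm²) is removed, clipping the outline — boundary = 109.00 mm. So its perimeter = 109.00 mm. Layer 35 (z = 9.8): the cube is present — its section is the full 19×12 rectangle (perimeter 62.00 mm); the cube at (2, 6) is not intersected at this z (z outside [17.5, 26.5]); the cube at (2, 0.5) is absent (z outside [17.5, 35.5]); Combining (union): only the 19×12 cube is present, so the union is just that shape — boundary = 62.00 mm; the cube at (5, -1.5) is not intersected at this z (z outside [14, 31.5]); Taking the first minus the rest: none of the subtracted shapes is present at this height, so that combined region is unchanged — boundary = 62.00 mm. So its perimeter = 62.00 mm. Layer 110 is larger (109.00 vs 62.00 mm).

layer 110 (z = 30.8 mm)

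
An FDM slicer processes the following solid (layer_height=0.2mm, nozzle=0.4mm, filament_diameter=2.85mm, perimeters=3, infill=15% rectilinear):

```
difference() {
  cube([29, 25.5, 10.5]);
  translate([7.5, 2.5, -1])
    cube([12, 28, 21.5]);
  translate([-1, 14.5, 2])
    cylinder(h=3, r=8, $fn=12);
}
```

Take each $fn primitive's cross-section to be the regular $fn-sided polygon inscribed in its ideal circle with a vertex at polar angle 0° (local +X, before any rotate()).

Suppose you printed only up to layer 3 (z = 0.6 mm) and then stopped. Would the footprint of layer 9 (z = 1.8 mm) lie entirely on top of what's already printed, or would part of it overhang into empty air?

Compare the two slices. At z = 0.6: the cube (footprint 29×25.5) is included at this height (area 739.50 mm²); the cube at (7.5, 2.5) is present — its section is the full 12×28 rectangle (area 336.00 mm²); the cylinder at (-1, 14.5) is absent (z outside [2, 5]); Subtracting the remaining from the first: starting from the 29×25.5 cube (739.50 mm²), the 12×28 cube at (7.5, 2.5) partially overlaps it — only the 276.00 mm² overlap (of its 336.00 mm²) is removed, clipping the outline — area = 463.50 mm². At z = 1.8: the 29×25.5 cube contributes its full rectangle (area 739.50 mm²); the 12×28 cube at (7.5, 2.5) contributes its full rectangle (area 336.00 mm²); the cylinder at (-1, 14.5) does not reach this height (z outside [2, 5]); After the difference (first − rest): starting from the 29×25.5 cube (739.50 mm²), the 12×28 cube at (7.5, 2.5) partially overlaps it — only the 276.00 mm² overlap (of its 336.00 mm²) is removed, clipping the outline — area = 463.50 mm². Checking containment: the cross-section at z = 1.8 is a subset of the cross-section at z = 0.6.

entirely on top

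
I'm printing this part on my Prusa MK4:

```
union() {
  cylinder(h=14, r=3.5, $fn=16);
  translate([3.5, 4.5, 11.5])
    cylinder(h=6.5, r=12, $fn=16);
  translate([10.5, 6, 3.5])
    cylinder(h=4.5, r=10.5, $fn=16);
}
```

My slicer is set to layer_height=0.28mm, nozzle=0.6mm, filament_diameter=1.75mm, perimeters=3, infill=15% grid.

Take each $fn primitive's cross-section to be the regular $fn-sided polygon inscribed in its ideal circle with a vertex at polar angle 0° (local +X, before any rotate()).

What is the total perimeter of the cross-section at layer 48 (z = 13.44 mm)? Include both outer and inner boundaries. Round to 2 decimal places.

74.91 mm

At z = 13.44 mm: the r=3.5 cylinder gives a regular 16-gon of circumradius 3.5 (constant along its height) (perimeter = 2·16·3.500·sin(180°/16) = 21.85 mm); the r=12 cylinder at (3.5, 4.5) gives a regular 16-gon of circumradius 12 (constant along its height) (perimeter = 2·16·12.000·sin(180°/16) = 74.91 mm); the cylinder at (10.5, 6) is not intersected at this z (z outside [3.5, 8]); Combining (union): the r=3.5 cylinder lies entirely inside the r=12 cylinder at (3.5, 4.5), so the union is just the r=12 cylinder at (3.5, 4.5) — boundary = 74.91 mm. Overall, the cross-section is a single solid region. Total boundary length (outer) = 74.91 mm.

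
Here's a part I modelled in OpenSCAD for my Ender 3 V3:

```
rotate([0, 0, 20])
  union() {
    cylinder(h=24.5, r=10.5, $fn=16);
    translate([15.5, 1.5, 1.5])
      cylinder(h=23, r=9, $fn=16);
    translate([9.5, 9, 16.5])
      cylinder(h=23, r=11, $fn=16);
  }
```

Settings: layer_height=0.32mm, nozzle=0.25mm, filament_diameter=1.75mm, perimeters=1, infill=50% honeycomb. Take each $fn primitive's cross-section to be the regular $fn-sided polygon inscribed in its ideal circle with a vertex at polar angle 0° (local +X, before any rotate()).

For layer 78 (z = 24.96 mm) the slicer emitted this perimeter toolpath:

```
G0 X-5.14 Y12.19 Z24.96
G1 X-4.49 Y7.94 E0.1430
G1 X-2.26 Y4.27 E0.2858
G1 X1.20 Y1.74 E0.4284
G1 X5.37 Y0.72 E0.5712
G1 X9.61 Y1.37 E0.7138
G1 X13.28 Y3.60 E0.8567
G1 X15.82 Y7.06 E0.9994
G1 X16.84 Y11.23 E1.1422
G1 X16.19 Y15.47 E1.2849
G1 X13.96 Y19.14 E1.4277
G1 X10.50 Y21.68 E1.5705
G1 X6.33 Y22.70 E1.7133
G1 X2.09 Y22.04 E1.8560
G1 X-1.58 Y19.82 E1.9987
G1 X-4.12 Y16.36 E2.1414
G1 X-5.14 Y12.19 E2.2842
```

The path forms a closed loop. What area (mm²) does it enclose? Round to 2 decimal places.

370.49 mm²

Apply the shoelace formula to the sequence of (X, Y) vertices; enclosed area = 370.49 mm².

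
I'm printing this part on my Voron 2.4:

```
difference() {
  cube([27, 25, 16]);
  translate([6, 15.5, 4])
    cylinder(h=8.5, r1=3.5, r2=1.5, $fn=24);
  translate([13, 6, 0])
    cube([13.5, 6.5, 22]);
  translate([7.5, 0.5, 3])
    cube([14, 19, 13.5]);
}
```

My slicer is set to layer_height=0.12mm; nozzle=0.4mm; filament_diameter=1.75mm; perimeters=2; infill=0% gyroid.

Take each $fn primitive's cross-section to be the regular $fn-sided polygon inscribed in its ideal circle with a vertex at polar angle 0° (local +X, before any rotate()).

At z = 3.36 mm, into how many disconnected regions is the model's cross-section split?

1

At z = 3.36 mm: the cube (footprint 27×25) is included at this height; the cone at (6, 15.5) does not reach this height (z outside [4, 12.5]); the 13.5×6.5 cube at (13, 6) contributes its full rectangle; the cube at (7.5, 0.5) (footprint 14×19) is included at this height; Subtracting the remaining from the first: starting from the 27×25 cube, the 13.5×6.5 cube at (13, 6) lies wholly inside it (removes its full 87.75 mm² and its 40.00 mm outline becomes a hole wall); the 14×19 cube at (7.5, 0.5) partially overlaps it — only the 210.75 mm² overlap (of its 266.00 mm²) is removed, clipping the outline — 1 connected region with 1 hole. The result has 1 disconnected region.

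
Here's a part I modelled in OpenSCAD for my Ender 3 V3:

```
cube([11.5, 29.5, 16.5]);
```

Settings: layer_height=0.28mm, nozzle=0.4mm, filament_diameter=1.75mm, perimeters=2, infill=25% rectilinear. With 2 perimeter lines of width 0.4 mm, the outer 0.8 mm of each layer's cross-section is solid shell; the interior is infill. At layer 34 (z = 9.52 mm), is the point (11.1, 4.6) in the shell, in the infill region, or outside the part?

At z = 9.52 mm: the cube (footprint 11.5×29.5) is included at this height. Overall, the cross-section is a single solid region. The nearest boundary edge runs (11.50, 0.00)→(11.50, 29.50); distance from the point to it = 0.40 mm. The point is inside the cross-section, 0.40 mm from the nearest boundary — within the 0.8 mm shell band (2 × 0.4).

shell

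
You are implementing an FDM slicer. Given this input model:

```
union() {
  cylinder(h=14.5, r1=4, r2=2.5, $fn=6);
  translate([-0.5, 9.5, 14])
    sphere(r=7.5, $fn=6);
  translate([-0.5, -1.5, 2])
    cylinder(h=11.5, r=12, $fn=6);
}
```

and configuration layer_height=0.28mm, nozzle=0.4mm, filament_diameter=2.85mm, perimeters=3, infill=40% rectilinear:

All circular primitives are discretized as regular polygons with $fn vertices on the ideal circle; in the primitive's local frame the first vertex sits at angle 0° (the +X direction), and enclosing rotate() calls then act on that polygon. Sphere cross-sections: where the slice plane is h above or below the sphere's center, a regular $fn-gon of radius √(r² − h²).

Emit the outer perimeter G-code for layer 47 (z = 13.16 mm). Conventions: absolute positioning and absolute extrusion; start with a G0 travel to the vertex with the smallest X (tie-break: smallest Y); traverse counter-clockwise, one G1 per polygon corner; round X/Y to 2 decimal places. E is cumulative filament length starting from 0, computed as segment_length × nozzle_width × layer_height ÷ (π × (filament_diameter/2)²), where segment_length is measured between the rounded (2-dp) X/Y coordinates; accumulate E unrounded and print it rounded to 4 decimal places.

At z = 13.16 mm: the cone (r1=4→r2=2.5) has section circumradius 2.639 here — a regular 6-gon; the r=7.5 sphere at (-0.5, 9.5) contributes a regular 6-gon of circumradius √(7.5²−0.84²) = 7.453; the cylinder at (-0.5, -1.5): section is a regular 6-gon, circumradius r=12; Taking the union: the regions partially overlap (shared area 80.35 mm²), so overlapping operands fuse into one piece — 1 connected region. The outline is a single polygon with 10 vertices. Extrusion per mm of travel: 0.4 × 0.28 / (π × 1.425²) = 0.017557. Accumulating E over each segment gives final E = 1.4704.

G0 X-12.50 Y-1.50 Z13.16
G1 X-6.50 Y-11.89 E0.2106
G1 X5.50 Y-11.89 E0.4213
G1 X11.50 Y-1.50 E0.6320
G1 X6.05 Y7.94 E0.8233
G1 X6.95 Y9.50 E0.8550
G1 X3.23 Y15.95 E0.9857
G1 X-4.23 Y15.95 E1.1166
G1 X-7.95 Y9.50 E1.2474
G1 X-7.05 Y7.94 E1.2790
G1 X-12.50 Y-1.50 E1.4704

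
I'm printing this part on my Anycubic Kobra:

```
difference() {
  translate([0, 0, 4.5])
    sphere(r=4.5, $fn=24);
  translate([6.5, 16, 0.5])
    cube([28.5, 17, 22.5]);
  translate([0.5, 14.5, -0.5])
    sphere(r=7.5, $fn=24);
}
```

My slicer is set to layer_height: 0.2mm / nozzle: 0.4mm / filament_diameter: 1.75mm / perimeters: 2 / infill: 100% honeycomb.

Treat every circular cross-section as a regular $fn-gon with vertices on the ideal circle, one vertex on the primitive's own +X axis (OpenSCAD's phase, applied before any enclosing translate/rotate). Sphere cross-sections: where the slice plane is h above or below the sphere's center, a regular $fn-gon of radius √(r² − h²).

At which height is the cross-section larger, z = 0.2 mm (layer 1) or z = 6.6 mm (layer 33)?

Layer 1 (z = 0.2): the r=4.5 sphere slices to a regular 24-gon of circumradius 1.327 (√(r²−h²) with h=4.3 from center) (area = (24/2)·1.327²·sin(360°/24) = 5.47 mm²); the cube at (6.5, 16) is not intersected at this z (z outside [0.5, 23]); the sphere at (0.5, 14.5): section is a regular 24-gon, circumradius = √(r²−h²) = √(7.5²−0.7²) = 7.467 (area = (24/2)·7.467²·sin(360°/24) = 173.18 mm²); After the difference (first − rest): starting from the r=4.5 sphere (5.47 mm²), the r=7.5 sphere at (0.5, 14.5) misses the remaining region (no effect) — area = 5.47 mm². So its area = 5.47 mm². Layer 33 (z = 6.6): the r=4.5 sphere contributes a regular 24-gon of circumradius √(4.5²−2.1²) = 3.980 (area = (24/2)·3.980²·sin(360°/24) = 49.20 mm²); the cube at (6.5, 16) is present — its section is the full 28.5×17 rectangle (area 484.50 mm²); the r=7.5 sphere at (0.5, 14.5) slices to a regular 24-gon of circumradius 2.417 (√(r²−h²) with h=7.1 from center) (area = (24/2)·2.417²·sin(360°/24) = 18.14 mm²); Taking the first minus the rest: starting from the r=4.5 sphere (49.20 mm²), the 28.5×17 cube at (6.5, 16) misses the remaining region (no effect); the r=7.5 sphere at (0.5, 14.5) misses the remaining region (no effect) — area = 49.20 mm². So its area = 49.20 mm². Layer 33 is larger (49.20 vs 5.47 mm²).

layer 33 (z = 6.6 mm)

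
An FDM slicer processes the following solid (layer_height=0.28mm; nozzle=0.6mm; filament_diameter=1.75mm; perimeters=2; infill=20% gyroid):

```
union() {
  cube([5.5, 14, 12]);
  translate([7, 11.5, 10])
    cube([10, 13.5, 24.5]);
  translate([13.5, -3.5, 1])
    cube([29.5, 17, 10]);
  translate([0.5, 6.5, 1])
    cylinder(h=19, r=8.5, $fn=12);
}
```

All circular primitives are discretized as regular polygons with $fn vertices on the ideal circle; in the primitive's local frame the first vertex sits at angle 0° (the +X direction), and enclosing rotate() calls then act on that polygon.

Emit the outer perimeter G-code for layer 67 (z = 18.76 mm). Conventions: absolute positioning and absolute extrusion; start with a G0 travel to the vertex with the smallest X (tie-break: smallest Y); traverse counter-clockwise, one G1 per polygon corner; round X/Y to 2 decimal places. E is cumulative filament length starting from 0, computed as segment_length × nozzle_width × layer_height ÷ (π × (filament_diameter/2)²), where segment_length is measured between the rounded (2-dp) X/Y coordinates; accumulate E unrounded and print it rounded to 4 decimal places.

G0 X-8.00 Y6.50 Z18.76
G1 X-6.86 Y2.25 E0.3073
G1 X-3.75 Y-0.86 E0.6145
G1 X0.50 Y-2.00 E0.9219
G1 X4.75 Y-0.86 E1.2292
G1 X7.86 Y2.25 E1.5364
G1 X9.00 Y6.50 E1.8438
G1 X7.86 Y10.75 E2.1511
G1 X7.11 Y11.50 E2.2252
G1 X17.00 Y11.50 E2.9160
G1 X17.00 Y25.00 E3.8589
G1 X7.00 Y25.00 E4.5573
G1 X7.00 Y11.61 E5.4926
G1 X4.75 Y13.86 E5.7148
G1 X0.50 Y15.00 E6.0222
G1 X-3.75 Y13.86 E6.3295
G1 X-6.86 Y10.75 E6.6367
G1 X-8.00 Y6.50 E6.9441

At z = 18.76 mm: the cube is absent (z outside [0, 12]); the cube at (7, 11.5) (footprint 10×13.5) is included at this height; the cube at (13.5, -3.5) is not intersected at this z (z outside [1, 11]); the cylinder at (0.5, 6.5): section is a regular 12-gon, circumradius r=8.5; Combining (union): the regions partially overlap (shared area 0.01 mm²), so overlapping operands fuse into one piece — 1 connected region. The outline is a single polygon with 17 vertices. Extrusion per mm of travel: 0.6 × 0.28 / (π × 0.875²) = 0.069846. Accumulating E over each segment gives final E = 6.9441.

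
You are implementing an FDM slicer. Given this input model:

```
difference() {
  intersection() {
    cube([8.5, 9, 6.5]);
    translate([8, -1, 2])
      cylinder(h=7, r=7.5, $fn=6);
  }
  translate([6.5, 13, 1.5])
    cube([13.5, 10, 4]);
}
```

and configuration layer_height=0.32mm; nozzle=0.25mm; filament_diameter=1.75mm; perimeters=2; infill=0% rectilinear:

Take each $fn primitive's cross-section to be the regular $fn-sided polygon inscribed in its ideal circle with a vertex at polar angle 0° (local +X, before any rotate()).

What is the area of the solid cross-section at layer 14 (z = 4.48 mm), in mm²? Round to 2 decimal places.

32.07 mm²

At z = 4.48 mm: the cube (footprint 8.5×9) is included at this height (area 76.50 mm²); the cylinder at (8, -1): section is a regular 6-gon, circumradius r=7.5 (area = (6/2)·7.500²·sin(360°/6) = 146.14 mm²); Keeping only the common overlap: the r=7.5 cylinder at (8, -1) partially overlaps the 8.5×9 cube; clipping to the common part keeps 32.07 mm² — area = 32.07 mm²; the cube at (6.5, 13) is present — its section is the full 13.5×10 rectangle (area 135.00 mm²); Taking the first minus the rest: starting from the result so far (32.07 mm²), the 13.5×10 cube at (6.5, 13) misses the remaining region (no effect) — area = 32.07 mm². Overall, the cross-section is a single solid region. Net area = 32.07 mm².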